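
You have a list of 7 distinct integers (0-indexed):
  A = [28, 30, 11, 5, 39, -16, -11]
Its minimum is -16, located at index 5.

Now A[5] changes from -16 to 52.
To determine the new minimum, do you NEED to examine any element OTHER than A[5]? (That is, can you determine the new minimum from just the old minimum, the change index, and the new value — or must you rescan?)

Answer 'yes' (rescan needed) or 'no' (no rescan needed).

Old min = -16 at index 5
Change at index 5: -16 -> 52
Index 5 WAS the min and new value 52 > old min -16. Must rescan other elements to find the new min.
Needs rescan: yes

Answer: yes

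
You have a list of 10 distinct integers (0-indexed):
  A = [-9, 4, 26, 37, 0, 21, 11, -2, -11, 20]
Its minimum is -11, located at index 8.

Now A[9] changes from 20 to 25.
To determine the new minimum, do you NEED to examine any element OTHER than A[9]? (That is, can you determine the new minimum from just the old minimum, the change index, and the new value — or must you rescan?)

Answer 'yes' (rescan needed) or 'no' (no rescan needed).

Answer: no

Derivation:
Old min = -11 at index 8
Change at index 9: 20 -> 25
Index 9 was NOT the min. New min = min(-11, 25). No rescan of other elements needed.
Needs rescan: no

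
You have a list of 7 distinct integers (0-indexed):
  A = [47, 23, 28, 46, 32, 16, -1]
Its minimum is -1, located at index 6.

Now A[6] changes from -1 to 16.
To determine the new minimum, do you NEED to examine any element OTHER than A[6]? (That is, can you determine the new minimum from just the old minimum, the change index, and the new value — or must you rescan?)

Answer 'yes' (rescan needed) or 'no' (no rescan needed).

Answer: yes

Derivation:
Old min = -1 at index 6
Change at index 6: -1 -> 16
Index 6 WAS the min and new value 16 > old min -1. Must rescan other elements to find the new min.
Needs rescan: yes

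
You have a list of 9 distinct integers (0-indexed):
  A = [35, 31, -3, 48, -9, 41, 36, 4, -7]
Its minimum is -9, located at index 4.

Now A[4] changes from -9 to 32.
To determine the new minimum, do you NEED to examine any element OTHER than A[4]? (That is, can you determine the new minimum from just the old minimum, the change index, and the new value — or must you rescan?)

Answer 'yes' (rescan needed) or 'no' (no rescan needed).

Old min = -9 at index 4
Change at index 4: -9 -> 32
Index 4 WAS the min and new value 32 > old min -9. Must rescan other elements to find the new min.
Needs rescan: yes

Answer: yes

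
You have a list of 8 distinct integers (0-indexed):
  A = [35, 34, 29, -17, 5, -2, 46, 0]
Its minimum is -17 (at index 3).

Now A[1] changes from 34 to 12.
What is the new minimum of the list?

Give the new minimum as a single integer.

Old min = -17 (at index 3)
Change: A[1] 34 -> 12
Changed element was NOT the old min.
  New min = min(old_min, new_val) = min(-17, 12) = -17

Answer: -17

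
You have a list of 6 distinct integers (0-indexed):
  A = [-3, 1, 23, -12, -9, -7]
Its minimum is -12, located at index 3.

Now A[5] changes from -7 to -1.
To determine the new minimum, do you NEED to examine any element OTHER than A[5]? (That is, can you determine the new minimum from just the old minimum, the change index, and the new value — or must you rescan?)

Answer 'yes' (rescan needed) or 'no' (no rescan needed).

Answer: no

Derivation:
Old min = -12 at index 3
Change at index 5: -7 -> -1
Index 5 was NOT the min. New min = min(-12, -1). No rescan of other elements needed.
Needs rescan: no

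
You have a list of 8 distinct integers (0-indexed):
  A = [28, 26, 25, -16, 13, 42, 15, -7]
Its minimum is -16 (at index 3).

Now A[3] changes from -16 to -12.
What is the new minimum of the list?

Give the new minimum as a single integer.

Old min = -16 (at index 3)
Change: A[3] -16 -> -12
Changed element WAS the min. Need to check: is -12 still <= all others?
  Min of remaining elements: -7
  New min = min(-12, -7) = -12

Answer: -12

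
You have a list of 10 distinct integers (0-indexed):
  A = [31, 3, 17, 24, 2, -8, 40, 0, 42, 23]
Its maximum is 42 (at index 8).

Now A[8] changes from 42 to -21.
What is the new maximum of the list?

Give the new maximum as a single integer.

Answer: 40

Derivation:
Old max = 42 (at index 8)
Change: A[8] 42 -> -21
Changed element WAS the max -> may need rescan.
  Max of remaining elements: 40
  New max = max(-21, 40) = 40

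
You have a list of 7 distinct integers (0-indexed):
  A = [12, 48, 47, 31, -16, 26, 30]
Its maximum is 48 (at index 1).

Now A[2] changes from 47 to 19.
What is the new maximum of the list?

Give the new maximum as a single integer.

Answer: 48

Derivation:
Old max = 48 (at index 1)
Change: A[2] 47 -> 19
Changed element was NOT the old max.
  New max = max(old_max, new_val) = max(48, 19) = 48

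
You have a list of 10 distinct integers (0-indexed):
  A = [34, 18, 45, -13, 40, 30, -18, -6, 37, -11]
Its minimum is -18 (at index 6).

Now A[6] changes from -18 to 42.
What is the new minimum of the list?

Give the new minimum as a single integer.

Old min = -18 (at index 6)
Change: A[6] -18 -> 42
Changed element WAS the min. Need to check: is 42 still <= all others?
  Min of remaining elements: -13
  New min = min(42, -13) = -13

Answer: -13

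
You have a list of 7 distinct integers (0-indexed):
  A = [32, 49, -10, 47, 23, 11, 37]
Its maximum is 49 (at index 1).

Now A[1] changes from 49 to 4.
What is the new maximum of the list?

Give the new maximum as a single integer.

Old max = 49 (at index 1)
Change: A[1] 49 -> 4
Changed element WAS the max -> may need rescan.
  Max of remaining elements: 47
  New max = max(4, 47) = 47

Answer: 47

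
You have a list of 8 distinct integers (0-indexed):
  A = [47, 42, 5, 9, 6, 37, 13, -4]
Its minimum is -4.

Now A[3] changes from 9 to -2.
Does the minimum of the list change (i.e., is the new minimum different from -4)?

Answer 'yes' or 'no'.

Answer: no

Derivation:
Old min = -4
Change: A[3] 9 -> -2
Changed element was NOT the min; min changes only if -2 < -4.
New min = -4; changed? no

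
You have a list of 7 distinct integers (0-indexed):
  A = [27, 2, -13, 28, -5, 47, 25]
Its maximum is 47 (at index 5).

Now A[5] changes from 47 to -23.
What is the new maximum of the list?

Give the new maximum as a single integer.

Old max = 47 (at index 5)
Change: A[5] 47 -> -23
Changed element WAS the max -> may need rescan.
  Max of remaining elements: 28
  New max = max(-23, 28) = 28

Answer: 28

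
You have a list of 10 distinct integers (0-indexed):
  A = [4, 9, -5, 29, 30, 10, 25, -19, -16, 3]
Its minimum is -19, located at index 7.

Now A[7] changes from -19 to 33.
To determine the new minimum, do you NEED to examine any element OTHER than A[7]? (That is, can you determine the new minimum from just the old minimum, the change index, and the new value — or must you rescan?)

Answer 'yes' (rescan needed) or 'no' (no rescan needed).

Old min = -19 at index 7
Change at index 7: -19 -> 33
Index 7 WAS the min and new value 33 > old min -19. Must rescan other elements to find the new min.
Needs rescan: yes

Answer: yes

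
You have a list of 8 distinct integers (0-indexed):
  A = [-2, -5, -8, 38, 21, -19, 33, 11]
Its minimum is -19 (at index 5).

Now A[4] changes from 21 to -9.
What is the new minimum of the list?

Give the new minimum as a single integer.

Answer: -19

Derivation:
Old min = -19 (at index 5)
Change: A[4] 21 -> -9
Changed element was NOT the old min.
  New min = min(old_min, new_val) = min(-19, -9) = -19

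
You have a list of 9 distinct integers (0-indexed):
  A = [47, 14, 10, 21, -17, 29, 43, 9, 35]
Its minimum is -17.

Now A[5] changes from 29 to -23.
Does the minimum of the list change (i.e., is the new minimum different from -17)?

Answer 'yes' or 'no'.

Old min = -17
Change: A[5] 29 -> -23
Changed element was NOT the min; min changes only if -23 < -17.
New min = -23; changed? yes

Answer: yes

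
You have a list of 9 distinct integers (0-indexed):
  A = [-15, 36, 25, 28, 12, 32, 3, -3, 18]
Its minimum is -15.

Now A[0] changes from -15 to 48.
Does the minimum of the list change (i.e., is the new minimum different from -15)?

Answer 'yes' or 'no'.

Answer: yes

Derivation:
Old min = -15
Change: A[0] -15 -> 48
Changed element was the min; new min must be rechecked.
New min = -3; changed? yes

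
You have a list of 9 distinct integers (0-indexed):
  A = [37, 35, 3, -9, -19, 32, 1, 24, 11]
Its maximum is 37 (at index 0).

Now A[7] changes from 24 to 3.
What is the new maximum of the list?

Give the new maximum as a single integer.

Answer: 37

Derivation:
Old max = 37 (at index 0)
Change: A[7] 24 -> 3
Changed element was NOT the old max.
  New max = max(old_max, new_val) = max(37, 3) = 37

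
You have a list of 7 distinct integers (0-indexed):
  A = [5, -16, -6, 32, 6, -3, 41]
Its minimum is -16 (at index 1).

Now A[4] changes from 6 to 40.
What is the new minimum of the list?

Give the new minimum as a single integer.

Answer: -16

Derivation:
Old min = -16 (at index 1)
Change: A[4] 6 -> 40
Changed element was NOT the old min.
  New min = min(old_min, new_val) = min(-16, 40) = -16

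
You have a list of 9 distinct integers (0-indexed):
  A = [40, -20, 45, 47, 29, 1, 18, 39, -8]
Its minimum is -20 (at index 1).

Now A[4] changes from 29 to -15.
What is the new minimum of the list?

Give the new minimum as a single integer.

Old min = -20 (at index 1)
Change: A[4] 29 -> -15
Changed element was NOT the old min.
  New min = min(old_min, new_val) = min(-20, -15) = -20

Answer: -20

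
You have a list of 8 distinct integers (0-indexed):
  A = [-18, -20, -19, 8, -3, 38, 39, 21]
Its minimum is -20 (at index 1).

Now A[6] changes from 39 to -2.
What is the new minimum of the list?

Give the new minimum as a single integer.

Old min = -20 (at index 1)
Change: A[6] 39 -> -2
Changed element was NOT the old min.
  New min = min(old_min, new_val) = min(-20, -2) = -20

Answer: -20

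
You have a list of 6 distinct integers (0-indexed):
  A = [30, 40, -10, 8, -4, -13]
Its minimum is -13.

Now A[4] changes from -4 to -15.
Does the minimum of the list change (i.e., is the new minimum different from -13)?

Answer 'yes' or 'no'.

Answer: yes

Derivation:
Old min = -13
Change: A[4] -4 -> -15
Changed element was NOT the min; min changes only if -15 < -13.
New min = -15; changed? yes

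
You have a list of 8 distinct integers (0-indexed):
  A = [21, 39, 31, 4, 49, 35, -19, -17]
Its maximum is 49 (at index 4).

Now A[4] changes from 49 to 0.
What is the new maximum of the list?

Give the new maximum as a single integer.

Old max = 49 (at index 4)
Change: A[4] 49 -> 0
Changed element WAS the max -> may need rescan.
  Max of remaining elements: 39
  New max = max(0, 39) = 39

Answer: 39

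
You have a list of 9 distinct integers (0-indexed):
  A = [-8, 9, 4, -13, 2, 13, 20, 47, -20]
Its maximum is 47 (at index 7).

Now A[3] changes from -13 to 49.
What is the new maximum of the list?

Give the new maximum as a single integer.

Old max = 47 (at index 7)
Change: A[3] -13 -> 49
Changed element was NOT the old max.
  New max = max(old_max, new_val) = max(47, 49) = 49

Answer: 49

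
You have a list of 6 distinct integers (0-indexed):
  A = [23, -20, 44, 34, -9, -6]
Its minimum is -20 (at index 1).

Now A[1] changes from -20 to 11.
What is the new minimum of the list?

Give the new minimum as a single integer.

Old min = -20 (at index 1)
Change: A[1] -20 -> 11
Changed element WAS the min. Need to check: is 11 still <= all others?
  Min of remaining elements: -9
  New min = min(11, -9) = -9

Answer: -9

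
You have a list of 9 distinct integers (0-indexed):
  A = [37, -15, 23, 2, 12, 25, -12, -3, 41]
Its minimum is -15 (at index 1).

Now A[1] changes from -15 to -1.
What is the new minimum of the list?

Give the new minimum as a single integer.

Old min = -15 (at index 1)
Change: A[1] -15 -> -1
Changed element WAS the min. Need to check: is -1 still <= all others?
  Min of remaining elements: -12
  New min = min(-1, -12) = -12

Answer: -12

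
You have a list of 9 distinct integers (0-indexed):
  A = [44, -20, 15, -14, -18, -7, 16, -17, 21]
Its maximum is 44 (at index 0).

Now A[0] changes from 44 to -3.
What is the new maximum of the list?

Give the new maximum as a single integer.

Old max = 44 (at index 0)
Change: A[0] 44 -> -3
Changed element WAS the max -> may need rescan.
  Max of remaining elements: 21
  New max = max(-3, 21) = 21

Answer: 21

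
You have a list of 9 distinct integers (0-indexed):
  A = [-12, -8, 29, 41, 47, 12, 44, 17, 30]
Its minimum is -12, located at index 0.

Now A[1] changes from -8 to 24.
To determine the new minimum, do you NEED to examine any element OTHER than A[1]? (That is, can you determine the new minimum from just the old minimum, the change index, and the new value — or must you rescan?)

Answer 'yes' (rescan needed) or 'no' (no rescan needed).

Old min = -12 at index 0
Change at index 1: -8 -> 24
Index 1 was NOT the min. New min = min(-12, 24). No rescan of other elements needed.
Needs rescan: no

Answer: no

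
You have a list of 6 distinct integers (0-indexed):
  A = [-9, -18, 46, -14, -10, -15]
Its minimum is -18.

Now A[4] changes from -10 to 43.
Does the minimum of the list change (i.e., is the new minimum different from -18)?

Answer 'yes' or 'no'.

Old min = -18
Change: A[4] -10 -> 43
Changed element was NOT the min; min changes only if 43 < -18.
New min = -18; changed? no

Answer: no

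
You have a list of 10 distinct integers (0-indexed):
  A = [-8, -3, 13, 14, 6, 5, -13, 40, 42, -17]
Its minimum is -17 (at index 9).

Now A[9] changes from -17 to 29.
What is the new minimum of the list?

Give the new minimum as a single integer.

Answer: -13

Derivation:
Old min = -17 (at index 9)
Change: A[9] -17 -> 29
Changed element WAS the min. Need to check: is 29 still <= all others?
  Min of remaining elements: -13
  New min = min(29, -13) = -13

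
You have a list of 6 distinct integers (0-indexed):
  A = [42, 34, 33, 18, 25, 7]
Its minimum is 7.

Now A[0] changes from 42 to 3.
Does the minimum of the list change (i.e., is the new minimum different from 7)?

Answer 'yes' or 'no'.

Answer: yes

Derivation:
Old min = 7
Change: A[0] 42 -> 3
Changed element was NOT the min; min changes only if 3 < 7.
New min = 3; changed? yes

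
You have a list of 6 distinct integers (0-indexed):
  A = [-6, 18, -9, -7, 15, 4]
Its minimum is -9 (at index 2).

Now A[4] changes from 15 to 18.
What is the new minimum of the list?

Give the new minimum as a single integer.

Old min = -9 (at index 2)
Change: A[4] 15 -> 18
Changed element was NOT the old min.
  New min = min(old_min, new_val) = min(-9, 18) = -9

Answer: -9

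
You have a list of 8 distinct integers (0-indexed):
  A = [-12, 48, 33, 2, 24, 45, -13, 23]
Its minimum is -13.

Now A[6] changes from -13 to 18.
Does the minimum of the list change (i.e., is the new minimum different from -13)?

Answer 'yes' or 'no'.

Old min = -13
Change: A[6] -13 -> 18
Changed element was the min; new min must be rechecked.
New min = -12; changed? yes

Answer: yes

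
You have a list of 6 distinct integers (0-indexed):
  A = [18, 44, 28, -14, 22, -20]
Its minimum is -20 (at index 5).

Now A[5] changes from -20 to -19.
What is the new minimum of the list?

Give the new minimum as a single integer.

Answer: -19

Derivation:
Old min = -20 (at index 5)
Change: A[5] -20 -> -19
Changed element WAS the min. Need to check: is -19 still <= all others?
  Min of remaining elements: -14
  New min = min(-19, -14) = -19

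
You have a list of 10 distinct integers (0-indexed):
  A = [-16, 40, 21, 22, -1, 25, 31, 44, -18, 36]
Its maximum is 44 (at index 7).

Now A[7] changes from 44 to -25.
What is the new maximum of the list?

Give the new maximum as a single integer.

Old max = 44 (at index 7)
Change: A[7] 44 -> -25
Changed element WAS the max -> may need rescan.
  Max of remaining elements: 40
  New max = max(-25, 40) = 40

Answer: 40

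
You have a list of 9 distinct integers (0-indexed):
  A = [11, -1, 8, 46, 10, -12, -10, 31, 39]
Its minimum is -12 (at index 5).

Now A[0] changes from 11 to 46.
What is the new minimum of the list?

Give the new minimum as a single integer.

Answer: -12

Derivation:
Old min = -12 (at index 5)
Change: A[0] 11 -> 46
Changed element was NOT the old min.
  New min = min(old_min, new_val) = min(-12, 46) = -12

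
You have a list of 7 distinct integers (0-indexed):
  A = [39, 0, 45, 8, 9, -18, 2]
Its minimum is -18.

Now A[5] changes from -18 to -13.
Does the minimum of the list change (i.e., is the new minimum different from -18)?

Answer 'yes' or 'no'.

Answer: yes

Derivation:
Old min = -18
Change: A[5] -18 -> -13
Changed element was the min; new min must be rechecked.
New min = -13; changed? yes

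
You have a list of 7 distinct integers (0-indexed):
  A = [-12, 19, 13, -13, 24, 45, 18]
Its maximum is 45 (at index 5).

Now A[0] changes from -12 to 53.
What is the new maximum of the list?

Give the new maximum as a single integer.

Old max = 45 (at index 5)
Change: A[0] -12 -> 53
Changed element was NOT the old max.
  New max = max(old_max, new_val) = max(45, 53) = 53

Answer: 53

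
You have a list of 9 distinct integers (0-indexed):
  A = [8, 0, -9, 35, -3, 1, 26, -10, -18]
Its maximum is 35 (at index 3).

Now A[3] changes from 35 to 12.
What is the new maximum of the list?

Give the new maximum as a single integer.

Answer: 26

Derivation:
Old max = 35 (at index 3)
Change: A[3] 35 -> 12
Changed element WAS the max -> may need rescan.
  Max of remaining elements: 26
  New max = max(12, 26) = 26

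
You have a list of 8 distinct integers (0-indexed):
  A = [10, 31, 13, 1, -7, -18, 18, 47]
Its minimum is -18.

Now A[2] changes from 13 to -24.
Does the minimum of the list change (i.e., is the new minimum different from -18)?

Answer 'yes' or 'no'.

Old min = -18
Change: A[2] 13 -> -24
Changed element was NOT the min; min changes only if -24 < -18.
New min = -24; changed? yes

Answer: yes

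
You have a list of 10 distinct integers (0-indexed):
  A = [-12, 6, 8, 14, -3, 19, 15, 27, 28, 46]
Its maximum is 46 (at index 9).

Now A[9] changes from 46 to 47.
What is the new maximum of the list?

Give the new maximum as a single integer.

Old max = 46 (at index 9)
Change: A[9] 46 -> 47
Changed element WAS the max -> may need rescan.
  Max of remaining elements: 28
  New max = max(47, 28) = 47

Answer: 47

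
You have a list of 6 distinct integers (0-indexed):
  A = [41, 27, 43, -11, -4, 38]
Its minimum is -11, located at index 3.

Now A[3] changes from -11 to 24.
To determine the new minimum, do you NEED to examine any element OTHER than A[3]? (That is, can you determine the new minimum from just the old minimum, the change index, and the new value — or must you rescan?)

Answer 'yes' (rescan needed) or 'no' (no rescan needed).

Answer: yes

Derivation:
Old min = -11 at index 3
Change at index 3: -11 -> 24
Index 3 WAS the min and new value 24 > old min -11. Must rescan other elements to find the new min.
Needs rescan: yes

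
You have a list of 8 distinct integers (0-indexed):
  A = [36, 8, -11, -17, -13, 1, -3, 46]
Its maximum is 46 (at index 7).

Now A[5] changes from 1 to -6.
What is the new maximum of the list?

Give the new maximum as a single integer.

Answer: 46

Derivation:
Old max = 46 (at index 7)
Change: A[5] 1 -> -6
Changed element was NOT the old max.
  New max = max(old_max, new_val) = max(46, -6) = 46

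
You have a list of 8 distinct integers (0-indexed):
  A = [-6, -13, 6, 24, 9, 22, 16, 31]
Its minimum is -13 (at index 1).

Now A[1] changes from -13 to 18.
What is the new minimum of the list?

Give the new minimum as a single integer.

Old min = -13 (at index 1)
Change: A[1] -13 -> 18
Changed element WAS the min. Need to check: is 18 still <= all others?
  Min of remaining elements: -6
  New min = min(18, -6) = -6

Answer: -6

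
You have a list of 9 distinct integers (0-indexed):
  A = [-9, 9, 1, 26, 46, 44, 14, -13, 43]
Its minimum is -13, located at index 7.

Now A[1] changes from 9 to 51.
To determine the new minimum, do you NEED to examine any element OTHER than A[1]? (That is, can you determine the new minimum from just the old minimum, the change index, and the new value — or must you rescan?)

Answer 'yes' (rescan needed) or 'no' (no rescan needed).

Answer: no

Derivation:
Old min = -13 at index 7
Change at index 1: 9 -> 51
Index 1 was NOT the min. New min = min(-13, 51). No rescan of other elements needed.
Needs rescan: no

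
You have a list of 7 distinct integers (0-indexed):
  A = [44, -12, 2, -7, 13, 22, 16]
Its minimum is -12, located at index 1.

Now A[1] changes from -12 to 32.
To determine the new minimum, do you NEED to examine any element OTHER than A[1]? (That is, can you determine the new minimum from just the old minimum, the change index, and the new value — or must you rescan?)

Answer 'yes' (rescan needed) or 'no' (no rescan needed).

Answer: yes

Derivation:
Old min = -12 at index 1
Change at index 1: -12 -> 32
Index 1 WAS the min and new value 32 > old min -12. Must rescan other elements to find the new min.
Needs rescan: yes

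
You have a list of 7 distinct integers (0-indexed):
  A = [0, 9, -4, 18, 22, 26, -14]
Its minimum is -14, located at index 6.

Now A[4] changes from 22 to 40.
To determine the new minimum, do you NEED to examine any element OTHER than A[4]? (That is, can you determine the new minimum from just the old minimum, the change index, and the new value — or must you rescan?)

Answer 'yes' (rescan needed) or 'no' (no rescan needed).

Answer: no

Derivation:
Old min = -14 at index 6
Change at index 4: 22 -> 40
Index 4 was NOT the min. New min = min(-14, 40). No rescan of other elements needed.
Needs rescan: no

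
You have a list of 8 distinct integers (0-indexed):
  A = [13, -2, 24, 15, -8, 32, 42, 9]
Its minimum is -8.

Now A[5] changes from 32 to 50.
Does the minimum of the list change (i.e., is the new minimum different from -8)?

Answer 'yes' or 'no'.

Answer: no

Derivation:
Old min = -8
Change: A[5] 32 -> 50
Changed element was NOT the min; min changes only if 50 < -8.
New min = -8; changed? no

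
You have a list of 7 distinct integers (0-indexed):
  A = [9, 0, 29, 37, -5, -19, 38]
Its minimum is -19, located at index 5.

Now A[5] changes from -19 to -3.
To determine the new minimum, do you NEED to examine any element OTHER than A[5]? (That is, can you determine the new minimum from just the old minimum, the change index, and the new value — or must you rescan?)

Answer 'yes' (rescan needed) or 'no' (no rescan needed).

Answer: yes

Derivation:
Old min = -19 at index 5
Change at index 5: -19 -> -3
Index 5 WAS the min and new value -3 > old min -19. Must rescan other elements to find the new min.
Needs rescan: yes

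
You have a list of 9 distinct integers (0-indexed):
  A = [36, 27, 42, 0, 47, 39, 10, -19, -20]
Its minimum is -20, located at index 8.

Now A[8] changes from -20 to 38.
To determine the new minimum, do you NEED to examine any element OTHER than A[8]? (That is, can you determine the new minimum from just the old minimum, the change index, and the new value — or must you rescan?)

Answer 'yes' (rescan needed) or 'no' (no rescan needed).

Old min = -20 at index 8
Change at index 8: -20 -> 38
Index 8 WAS the min and new value 38 > old min -20. Must rescan other elements to find the new min.
Needs rescan: yes

Answer: yes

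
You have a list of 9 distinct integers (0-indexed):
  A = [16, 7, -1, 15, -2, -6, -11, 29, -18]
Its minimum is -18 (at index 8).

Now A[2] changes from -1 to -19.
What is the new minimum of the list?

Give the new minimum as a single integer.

Old min = -18 (at index 8)
Change: A[2] -1 -> -19
Changed element was NOT the old min.
  New min = min(old_min, new_val) = min(-18, -19) = -19

Answer: -19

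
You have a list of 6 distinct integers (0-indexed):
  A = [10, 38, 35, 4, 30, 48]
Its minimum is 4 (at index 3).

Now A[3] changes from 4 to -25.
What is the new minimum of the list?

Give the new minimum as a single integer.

Answer: -25

Derivation:
Old min = 4 (at index 3)
Change: A[3] 4 -> -25
Changed element WAS the min. Need to check: is -25 still <= all others?
  Min of remaining elements: 10
  New min = min(-25, 10) = -25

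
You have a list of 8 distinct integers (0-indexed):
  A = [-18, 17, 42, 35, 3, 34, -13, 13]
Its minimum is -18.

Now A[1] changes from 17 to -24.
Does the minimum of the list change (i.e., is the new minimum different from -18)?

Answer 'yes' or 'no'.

Answer: yes

Derivation:
Old min = -18
Change: A[1] 17 -> -24
Changed element was NOT the min; min changes only if -24 < -18.
New min = -24; changed? yes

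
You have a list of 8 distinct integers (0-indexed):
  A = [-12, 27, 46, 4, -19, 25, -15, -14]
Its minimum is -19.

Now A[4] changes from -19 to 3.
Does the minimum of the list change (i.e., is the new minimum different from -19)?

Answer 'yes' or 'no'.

Old min = -19
Change: A[4] -19 -> 3
Changed element was the min; new min must be rechecked.
New min = -15; changed? yes

Answer: yes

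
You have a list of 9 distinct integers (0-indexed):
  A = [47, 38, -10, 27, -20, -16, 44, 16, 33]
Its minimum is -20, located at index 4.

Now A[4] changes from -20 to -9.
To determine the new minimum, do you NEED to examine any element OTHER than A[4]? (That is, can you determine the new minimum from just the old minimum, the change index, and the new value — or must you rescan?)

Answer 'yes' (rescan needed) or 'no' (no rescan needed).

Old min = -20 at index 4
Change at index 4: -20 -> -9
Index 4 WAS the min and new value -9 > old min -20. Must rescan other elements to find the new min.
Needs rescan: yes

Answer: yes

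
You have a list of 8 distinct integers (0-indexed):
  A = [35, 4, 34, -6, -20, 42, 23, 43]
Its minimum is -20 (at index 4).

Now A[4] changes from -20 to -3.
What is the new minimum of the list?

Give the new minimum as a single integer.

Answer: -6

Derivation:
Old min = -20 (at index 4)
Change: A[4] -20 -> -3
Changed element WAS the min. Need to check: is -3 still <= all others?
  Min of remaining elements: -6
  New min = min(-3, -6) = -6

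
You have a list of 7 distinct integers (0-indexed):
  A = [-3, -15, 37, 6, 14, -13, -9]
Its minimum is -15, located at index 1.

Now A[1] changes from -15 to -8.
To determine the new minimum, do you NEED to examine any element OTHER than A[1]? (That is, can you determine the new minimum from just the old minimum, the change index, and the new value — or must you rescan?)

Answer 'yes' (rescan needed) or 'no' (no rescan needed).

Old min = -15 at index 1
Change at index 1: -15 -> -8
Index 1 WAS the min and new value -8 > old min -15. Must rescan other elements to find the new min.
Needs rescan: yes

Answer: yes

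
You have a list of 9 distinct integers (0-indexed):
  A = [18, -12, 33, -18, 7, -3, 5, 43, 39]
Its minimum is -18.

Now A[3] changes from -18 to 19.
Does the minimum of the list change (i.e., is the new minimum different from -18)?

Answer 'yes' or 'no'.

Answer: yes

Derivation:
Old min = -18
Change: A[3] -18 -> 19
Changed element was the min; new min must be rechecked.
New min = -12; changed? yes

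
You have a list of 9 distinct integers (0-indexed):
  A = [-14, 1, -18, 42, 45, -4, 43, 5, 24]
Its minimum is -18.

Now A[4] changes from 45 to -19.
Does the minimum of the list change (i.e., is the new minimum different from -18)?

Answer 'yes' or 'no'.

Old min = -18
Change: A[4] 45 -> -19
Changed element was NOT the min; min changes only if -19 < -18.
New min = -19; changed? yes

Answer: yes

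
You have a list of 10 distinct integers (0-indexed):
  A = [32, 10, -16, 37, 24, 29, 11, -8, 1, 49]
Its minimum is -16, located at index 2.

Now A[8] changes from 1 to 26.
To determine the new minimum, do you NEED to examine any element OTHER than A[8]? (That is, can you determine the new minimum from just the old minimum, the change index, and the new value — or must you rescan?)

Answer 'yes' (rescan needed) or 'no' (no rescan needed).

Old min = -16 at index 2
Change at index 8: 1 -> 26
Index 8 was NOT the min. New min = min(-16, 26). No rescan of other elements needed.
Needs rescan: no

Answer: no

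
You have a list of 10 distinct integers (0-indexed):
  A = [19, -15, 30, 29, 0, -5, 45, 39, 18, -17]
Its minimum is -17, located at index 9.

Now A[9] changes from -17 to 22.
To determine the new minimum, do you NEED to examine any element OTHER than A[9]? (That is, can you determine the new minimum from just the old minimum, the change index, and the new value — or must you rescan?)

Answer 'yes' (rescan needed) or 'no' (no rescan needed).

Answer: yes

Derivation:
Old min = -17 at index 9
Change at index 9: -17 -> 22
Index 9 WAS the min and new value 22 > old min -17. Must rescan other elements to find the new min.
Needs rescan: yes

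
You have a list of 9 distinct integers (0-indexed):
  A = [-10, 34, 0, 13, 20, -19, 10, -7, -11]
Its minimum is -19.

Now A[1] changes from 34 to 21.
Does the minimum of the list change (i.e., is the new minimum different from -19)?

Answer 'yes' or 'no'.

Answer: no

Derivation:
Old min = -19
Change: A[1] 34 -> 21
Changed element was NOT the min; min changes only if 21 < -19.
New min = -19; changed? no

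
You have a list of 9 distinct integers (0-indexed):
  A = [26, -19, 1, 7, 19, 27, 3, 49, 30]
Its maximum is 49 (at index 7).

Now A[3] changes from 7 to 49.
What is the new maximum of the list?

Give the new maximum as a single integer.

Answer: 49

Derivation:
Old max = 49 (at index 7)
Change: A[3] 7 -> 49
Changed element was NOT the old max.
  New max = max(old_max, new_val) = max(49, 49) = 49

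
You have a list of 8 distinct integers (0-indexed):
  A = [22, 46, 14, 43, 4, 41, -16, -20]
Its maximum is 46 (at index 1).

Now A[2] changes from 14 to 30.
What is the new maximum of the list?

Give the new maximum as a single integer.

Answer: 46

Derivation:
Old max = 46 (at index 1)
Change: A[2] 14 -> 30
Changed element was NOT the old max.
  New max = max(old_max, new_val) = max(46, 30) = 46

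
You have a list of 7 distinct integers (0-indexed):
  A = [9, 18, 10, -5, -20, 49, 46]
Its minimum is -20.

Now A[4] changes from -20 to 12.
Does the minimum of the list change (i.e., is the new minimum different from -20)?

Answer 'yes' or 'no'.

Answer: yes

Derivation:
Old min = -20
Change: A[4] -20 -> 12
Changed element was the min; new min must be rechecked.
New min = -5; changed? yes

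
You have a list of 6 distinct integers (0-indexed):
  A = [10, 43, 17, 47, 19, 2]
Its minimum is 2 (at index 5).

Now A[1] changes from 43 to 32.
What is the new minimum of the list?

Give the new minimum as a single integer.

Old min = 2 (at index 5)
Change: A[1] 43 -> 32
Changed element was NOT the old min.
  New min = min(old_min, new_val) = min(2, 32) = 2

Answer: 2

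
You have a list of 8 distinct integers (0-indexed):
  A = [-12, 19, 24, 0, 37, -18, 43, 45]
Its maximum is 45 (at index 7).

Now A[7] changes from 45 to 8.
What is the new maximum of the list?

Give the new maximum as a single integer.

Answer: 43

Derivation:
Old max = 45 (at index 7)
Change: A[7] 45 -> 8
Changed element WAS the max -> may need rescan.
  Max of remaining elements: 43
  New max = max(8, 43) = 43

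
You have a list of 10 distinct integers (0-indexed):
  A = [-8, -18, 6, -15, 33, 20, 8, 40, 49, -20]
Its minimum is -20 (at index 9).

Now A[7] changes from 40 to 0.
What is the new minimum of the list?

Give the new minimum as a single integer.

Answer: -20

Derivation:
Old min = -20 (at index 9)
Change: A[7] 40 -> 0
Changed element was NOT the old min.
  New min = min(old_min, new_val) = min(-20, 0) = -20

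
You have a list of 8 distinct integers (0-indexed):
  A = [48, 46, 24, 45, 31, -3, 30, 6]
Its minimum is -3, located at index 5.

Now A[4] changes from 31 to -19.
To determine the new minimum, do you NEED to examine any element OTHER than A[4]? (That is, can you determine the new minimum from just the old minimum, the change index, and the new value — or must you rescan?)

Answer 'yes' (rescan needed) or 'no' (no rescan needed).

Old min = -3 at index 5
Change at index 4: 31 -> -19
Index 4 was NOT the min. New min = min(-3, -19). No rescan of other elements needed.
Needs rescan: no

Answer: no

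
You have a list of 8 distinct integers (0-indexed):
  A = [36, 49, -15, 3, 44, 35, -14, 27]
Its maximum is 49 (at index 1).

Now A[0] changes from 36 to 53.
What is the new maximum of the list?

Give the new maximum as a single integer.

Old max = 49 (at index 1)
Change: A[0] 36 -> 53
Changed element was NOT the old max.
  New max = max(old_max, new_val) = max(49, 53) = 53

Answer: 53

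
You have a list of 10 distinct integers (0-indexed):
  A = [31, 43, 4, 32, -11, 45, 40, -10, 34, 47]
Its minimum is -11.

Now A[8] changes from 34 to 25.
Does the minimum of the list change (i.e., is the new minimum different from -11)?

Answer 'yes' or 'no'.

Answer: no

Derivation:
Old min = -11
Change: A[8] 34 -> 25
Changed element was NOT the min; min changes only if 25 < -11.
New min = -11; changed? no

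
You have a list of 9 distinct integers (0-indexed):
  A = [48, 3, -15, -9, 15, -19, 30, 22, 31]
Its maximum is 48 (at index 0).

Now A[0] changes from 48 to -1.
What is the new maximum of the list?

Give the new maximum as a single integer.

Answer: 31

Derivation:
Old max = 48 (at index 0)
Change: A[0] 48 -> -1
Changed element WAS the max -> may need rescan.
  Max of remaining elements: 31
  New max = max(-1, 31) = 31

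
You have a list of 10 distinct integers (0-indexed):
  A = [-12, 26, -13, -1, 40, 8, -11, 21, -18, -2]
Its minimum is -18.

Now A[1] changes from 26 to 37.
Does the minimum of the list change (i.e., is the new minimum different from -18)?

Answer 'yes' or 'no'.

Answer: no

Derivation:
Old min = -18
Change: A[1] 26 -> 37
Changed element was NOT the min; min changes only if 37 < -18.
New min = -18; changed? no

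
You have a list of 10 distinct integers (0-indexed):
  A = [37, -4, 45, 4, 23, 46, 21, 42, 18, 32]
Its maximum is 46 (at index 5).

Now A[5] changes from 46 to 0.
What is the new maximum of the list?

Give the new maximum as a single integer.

Old max = 46 (at index 5)
Change: A[5] 46 -> 0
Changed element WAS the max -> may need rescan.
  Max of remaining elements: 45
  New max = max(0, 45) = 45

Answer: 45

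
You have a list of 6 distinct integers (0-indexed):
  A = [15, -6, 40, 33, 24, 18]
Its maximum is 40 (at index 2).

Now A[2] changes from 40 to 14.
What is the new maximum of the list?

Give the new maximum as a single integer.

Answer: 33

Derivation:
Old max = 40 (at index 2)
Change: A[2] 40 -> 14
Changed element WAS the max -> may need rescan.
  Max of remaining elements: 33
  New max = max(14, 33) = 33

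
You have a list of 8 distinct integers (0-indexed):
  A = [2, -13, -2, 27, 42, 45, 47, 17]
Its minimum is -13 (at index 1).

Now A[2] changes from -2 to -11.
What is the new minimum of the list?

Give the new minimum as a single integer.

Answer: -13

Derivation:
Old min = -13 (at index 1)
Change: A[2] -2 -> -11
Changed element was NOT the old min.
  New min = min(old_min, new_val) = min(-13, -11) = -13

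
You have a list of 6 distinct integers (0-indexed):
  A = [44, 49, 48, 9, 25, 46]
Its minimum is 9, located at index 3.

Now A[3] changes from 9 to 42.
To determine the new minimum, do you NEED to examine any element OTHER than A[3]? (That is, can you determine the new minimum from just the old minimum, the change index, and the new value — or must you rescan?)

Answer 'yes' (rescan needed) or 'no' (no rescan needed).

Answer: yes

Derivation:
Old min = 9 at index 3
Change at index 3: 9 -> 42
Index 3 WAS the min and new value 42 > old min 9. Must rescan other elements to find the new min.
Needs rescan: yes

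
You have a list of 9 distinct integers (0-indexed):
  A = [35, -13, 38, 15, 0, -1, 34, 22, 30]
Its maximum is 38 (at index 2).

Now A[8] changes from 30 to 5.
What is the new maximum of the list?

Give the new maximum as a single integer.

Answer: 38

Derivation:
Old max = 38 (at index 2)
Change: A[8] 30 -> 5
Changed element was NOT the old max.
  New max = max(old_max, new_val) = max(38, 5) = 38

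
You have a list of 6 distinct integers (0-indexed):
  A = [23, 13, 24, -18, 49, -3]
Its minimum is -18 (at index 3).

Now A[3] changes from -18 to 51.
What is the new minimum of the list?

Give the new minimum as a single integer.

Old min = -18 (at index 3)
Change: A[3] -18 -> 51
Changed element WAS the min. Need to check: is 51 still <= all others?
  Min of remaining elements: -3
  New min = min(51, -3) = -3

Answer: -3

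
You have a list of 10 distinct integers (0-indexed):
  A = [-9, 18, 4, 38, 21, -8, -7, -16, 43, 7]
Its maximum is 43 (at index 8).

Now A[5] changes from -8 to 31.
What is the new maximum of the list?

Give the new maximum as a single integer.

Old max = 43 (at index 8)
Change: A[5] -8 -> 31
Changed element was NOT the old max.
  New max = max(old_max, new_val) = max(43, 31) = 43

Answer: 43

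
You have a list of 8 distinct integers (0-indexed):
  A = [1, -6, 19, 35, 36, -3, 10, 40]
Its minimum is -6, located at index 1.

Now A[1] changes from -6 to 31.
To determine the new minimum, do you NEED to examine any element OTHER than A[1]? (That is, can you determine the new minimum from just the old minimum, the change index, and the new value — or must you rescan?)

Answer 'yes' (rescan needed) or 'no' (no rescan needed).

Answer: yes

Derivation:
Old min = -6 at index 1
Change at index 1: -6 -> 31
Index 1 WAS the min and new value 31 > old min -6. Must rescan other elements to find the new min.
Needs rescan: yes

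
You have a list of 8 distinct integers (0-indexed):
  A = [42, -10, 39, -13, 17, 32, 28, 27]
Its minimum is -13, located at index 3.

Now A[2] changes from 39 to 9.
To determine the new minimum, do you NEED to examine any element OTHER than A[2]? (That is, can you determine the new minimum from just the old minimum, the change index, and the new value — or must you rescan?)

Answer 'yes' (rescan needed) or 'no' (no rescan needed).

Answer: no

Derivation:
Old min = -13 at index 3
Change at index 2: 39 -> 9
Index 2 was NOT the min. New min = min(-13, 9). No rescan of other elements needed.
Needs rescan: no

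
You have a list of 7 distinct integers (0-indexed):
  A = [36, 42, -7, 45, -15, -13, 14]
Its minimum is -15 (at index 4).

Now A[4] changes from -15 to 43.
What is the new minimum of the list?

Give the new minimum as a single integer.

Answer: -13

Derivation:
Old min = -15 (at index 4)
Change: A[4] -15 -> 43
Changed element WAS the min. Need to check: is 43 still <= all others?
  Min of remaining elements: -13
  New min = min(43, -13) = -13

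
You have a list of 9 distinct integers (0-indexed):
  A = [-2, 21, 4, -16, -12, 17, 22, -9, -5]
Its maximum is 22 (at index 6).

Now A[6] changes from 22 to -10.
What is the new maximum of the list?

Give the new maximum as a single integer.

Old max = 22 (at index 6)
Change: A[6] 22 -> -10
Changed element WAS the max -> may need rescan.
  Max of remaining elements: 21
  New max = max(-10, 21) = 21

Answer: 21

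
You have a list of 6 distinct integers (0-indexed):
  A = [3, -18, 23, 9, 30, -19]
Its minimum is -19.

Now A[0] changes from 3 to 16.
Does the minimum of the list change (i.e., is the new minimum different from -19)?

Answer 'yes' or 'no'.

Answer: no

Derivation:
Old min = -19
Change: A[0] 3 -> 16
Changed element was NOT the min; min changes only if 16 < -19.
New min = -19; changed? no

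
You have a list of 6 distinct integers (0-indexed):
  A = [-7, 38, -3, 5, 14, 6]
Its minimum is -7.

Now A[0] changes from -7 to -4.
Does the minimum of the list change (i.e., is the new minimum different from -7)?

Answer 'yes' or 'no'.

Old min = -7
Change: A[0] -7 -> -4
Changed element was the min; new min must be rechecked.
New min = -4; changed? yes

Answer: yes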